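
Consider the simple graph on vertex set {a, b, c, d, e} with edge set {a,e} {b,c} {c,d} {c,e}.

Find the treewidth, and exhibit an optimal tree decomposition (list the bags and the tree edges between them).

Treewidth 1.
One optimal decomposition is:
Bags: B1 = {a, e}  B2 = {c, e}  B3 = {c, d}  B4 = {b, c}
Tree: B1–B2, B2–B3, B2–B4

The largest bag has 2 vertices, giving width 1; this decomposition certifies tw(G) ≤ 1. Any graph with an edge has treewidth ≥ 1, and G has the edge a–e. Hence tw(G) = 1 exactly.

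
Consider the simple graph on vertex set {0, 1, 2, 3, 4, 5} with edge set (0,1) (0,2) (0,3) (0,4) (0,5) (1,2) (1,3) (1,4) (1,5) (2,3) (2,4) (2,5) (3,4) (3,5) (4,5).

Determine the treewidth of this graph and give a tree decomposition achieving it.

A single bag containing all 6 vertices is trivially a valid decomposition of width 5. For the lower bound, the 6 vertices {0, 1, 2, 3, 4, 5} are pairwise adjacent, and any tree decomposition puts a clique entirely inside one bag — forcing width ≥ 5. Therefore the treewidth is 5.

Treewidth 5.
One such decomposition:
Bags: B1 = {0, 1, 2, 3, 4, 5}
Tree: (single bag)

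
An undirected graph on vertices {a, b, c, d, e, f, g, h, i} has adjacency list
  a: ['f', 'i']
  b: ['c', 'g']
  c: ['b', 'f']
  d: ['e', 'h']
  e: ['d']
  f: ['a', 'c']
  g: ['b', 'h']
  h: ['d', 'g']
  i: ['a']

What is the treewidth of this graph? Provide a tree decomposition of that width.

Treewidth 1.
Bags: B1 = {a, i}  B2 = {a, f}  B3 = {c, f}  B4 = {b, c}  B5 = {b, g}  B6 = {g, h}  B7 = {d, h}  B8 = {d, e}
Tree: B1–B2, B2–B3, B3–B4, B4–B5, B5–B6, B6–B7, B7–B8

The largest bag has 2 vertices, giving width 1; this decomposition certifies tw(G) ≤ 1. Any graph with an edge has treewidth ≥ 1, and G has the edge i–a. Therefore the treewidth is 1.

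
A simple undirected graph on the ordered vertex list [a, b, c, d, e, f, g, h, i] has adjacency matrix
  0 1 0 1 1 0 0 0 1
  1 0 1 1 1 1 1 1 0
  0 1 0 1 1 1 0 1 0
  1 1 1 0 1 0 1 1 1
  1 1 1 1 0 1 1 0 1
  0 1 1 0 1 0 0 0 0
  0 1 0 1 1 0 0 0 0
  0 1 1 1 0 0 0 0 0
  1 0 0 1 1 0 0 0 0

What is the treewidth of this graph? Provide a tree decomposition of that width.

Each bag holds 4 vertices, so the decomposition has width 3, which upper-bounds the treewidth. For the lower bound, the 4 vertices {b, d, e, g} are pairwise adjacent, and any tree decomposition puts a clique entirely inside one bag — forcing width ≥ 3. Hence tw(G) = 3 exactly.

Treewidth 3.
One optimal decomposition is:
Bags: B1 = {b, d, e, g}  B2 = {b, c, d, e}  B3 = {b, c, d, h}  B4 = {a, b, d, e}  B5 = {b, c, e, f}  B6 = {a, d, e, i}
Tree: B1–B2, B2–B3, B1–B4, B2–B5, B4–B6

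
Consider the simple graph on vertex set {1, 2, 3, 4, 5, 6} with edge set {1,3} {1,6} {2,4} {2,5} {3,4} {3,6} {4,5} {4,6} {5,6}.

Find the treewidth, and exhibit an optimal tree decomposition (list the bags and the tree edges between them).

Every bag has size at most 3, so the width is 3 − 1 = 2 and tw(G) ≤ 2. On the other hand G contains the 3-clique {1, 3, 6}. A clique must lie in a single bag of any decomposition, so no decomposition can have width below 2. Combining the bounds, tw(G) = 2.

Treewidth 2.
One optimal decomposition is:
Bags: B1 = {4, 5, 6}  B2 = {2, 4, 5}  B3 = {3, 4, 6}  B4 = {1, 3, 6}
Tree: B1–B2, B1–B3, B3–B4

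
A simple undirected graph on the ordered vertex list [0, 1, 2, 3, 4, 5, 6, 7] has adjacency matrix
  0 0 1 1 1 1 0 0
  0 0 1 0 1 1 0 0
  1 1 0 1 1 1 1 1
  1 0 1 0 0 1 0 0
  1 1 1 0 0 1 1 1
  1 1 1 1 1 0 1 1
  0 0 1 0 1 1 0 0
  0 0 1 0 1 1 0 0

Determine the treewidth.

A width-3 tree decomposition is:
Bags: B1 = {2, 4, 5, 7}  B2 = {0, 2, 4, 5}  B3 = {2, 4, 5, 6}  B4 = {0, 2, 3, 5}  B5 = {1, 2, 4, 5}
Tree: B1–B2, B1–B3, B2–B4, B2–B5
Every bag has size at most 4, so the width is 4 − 1 = 3 and tw(G) ≤ 3. For the lower bound, the 4 vertices {0, 2, 3, 5} are pairwise adjacent, and any tree decomposition puts a clique entirely inside one bag — forcing width ≥ 3. Combining the bounds, tw(G) = 3.

3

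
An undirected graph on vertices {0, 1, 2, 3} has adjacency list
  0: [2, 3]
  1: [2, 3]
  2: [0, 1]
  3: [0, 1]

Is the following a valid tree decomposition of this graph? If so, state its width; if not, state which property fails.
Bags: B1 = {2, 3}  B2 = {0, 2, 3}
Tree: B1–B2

A tree decomposition must satisfy three properties: every vertex lies in some bag; for every edge, both endpoints lie together in some bag; and for every vertex, the bags containing it form a connected subtree. Here vertex 1 appears in no bag, so the decomposition is invalid.

No — vertex 1 appears in no bag.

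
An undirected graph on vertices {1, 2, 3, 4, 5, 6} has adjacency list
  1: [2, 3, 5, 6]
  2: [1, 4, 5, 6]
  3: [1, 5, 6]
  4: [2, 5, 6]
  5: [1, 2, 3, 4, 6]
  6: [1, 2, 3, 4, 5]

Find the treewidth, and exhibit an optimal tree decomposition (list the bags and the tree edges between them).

The largest bag has 4 vertices, giving width 3; this decomposition certifies tw(G) ≤ 3. For the lower bound, the 4 vertices {1, 2, 5, 6} are pairwise adjacent, and any tree decomposition puts a clique entirely inside one bag — forcing width ≥ 3. Therefore the treewidth is 3.

Treewidth 3.
One optimal decomposition is:
Bags: B1 = {1, 2, 5, 6}  B2 = {2, 4, 5, 6}  B3 = {1, 3, 5, 6}
Tree: B1–B2, B1–B3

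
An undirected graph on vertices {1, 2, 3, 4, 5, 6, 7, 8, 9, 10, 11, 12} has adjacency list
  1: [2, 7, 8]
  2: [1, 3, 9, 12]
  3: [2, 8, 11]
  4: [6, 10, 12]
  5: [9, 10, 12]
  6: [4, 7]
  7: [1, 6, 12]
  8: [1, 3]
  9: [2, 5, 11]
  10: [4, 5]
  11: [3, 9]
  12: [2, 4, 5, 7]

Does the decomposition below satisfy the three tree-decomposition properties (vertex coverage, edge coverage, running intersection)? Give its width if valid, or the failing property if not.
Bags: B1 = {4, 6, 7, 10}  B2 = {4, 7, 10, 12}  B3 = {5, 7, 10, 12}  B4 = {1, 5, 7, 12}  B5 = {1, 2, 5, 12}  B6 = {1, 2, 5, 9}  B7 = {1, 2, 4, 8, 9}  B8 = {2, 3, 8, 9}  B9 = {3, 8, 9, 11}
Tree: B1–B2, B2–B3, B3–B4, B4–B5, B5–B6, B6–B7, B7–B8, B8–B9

A tree decomposition must satisfy three properties: every vertex lies in some bag; for every edge, both endpoints lie together in some bag; and for every vertex, the bags containing it form a connected subtree. Here bags containing vertex 4 are not connected in the tree, so the decomposition is invalid.

No — bags containing vertex 4 are not connected in the tree.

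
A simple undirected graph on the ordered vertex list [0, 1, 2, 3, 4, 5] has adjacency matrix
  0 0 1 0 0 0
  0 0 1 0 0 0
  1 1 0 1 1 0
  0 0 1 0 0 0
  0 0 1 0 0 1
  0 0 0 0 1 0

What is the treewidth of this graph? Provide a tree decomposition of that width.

The largest bag has 2 vertices, giving width 1; this decomposition certifies tw(G) ≤ 1. G has an edge, so its treewidth is at least 1. The upper and lower bounds meet at 1, so that is the treewidth.

Treewidth 1.
Bags: B1 = {2, 4}  B2 = {4, 5}  B3 = {0, 2}  B4 = {2, 3}  B5 = {1, 2}
Tree: B1–B2, B1–B3, B1–B4, B3–B5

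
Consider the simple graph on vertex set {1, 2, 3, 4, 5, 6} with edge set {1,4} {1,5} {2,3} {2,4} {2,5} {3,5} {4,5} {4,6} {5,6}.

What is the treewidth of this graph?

A width-2 tree decomposition is:
Bags: B1 = {2, 4, 5}  B2 = {2, 3, 5}  B3 = {4, 5, 6}  B4 = {1, 4, 5}
Tree: B1–B2, B1–B3, B1–B4
Every bag has size at most 3, so the width is 3 − 1 = 2 and tw(G) ≤ 2. For the lower bound, the 3 vertices {2, 3, 5} are pairwise adjacent, and any tree decomposition puts a clique entirely inside one bag — forcing width ≥ 2. Combining the bounds, tw(G) = 2.

2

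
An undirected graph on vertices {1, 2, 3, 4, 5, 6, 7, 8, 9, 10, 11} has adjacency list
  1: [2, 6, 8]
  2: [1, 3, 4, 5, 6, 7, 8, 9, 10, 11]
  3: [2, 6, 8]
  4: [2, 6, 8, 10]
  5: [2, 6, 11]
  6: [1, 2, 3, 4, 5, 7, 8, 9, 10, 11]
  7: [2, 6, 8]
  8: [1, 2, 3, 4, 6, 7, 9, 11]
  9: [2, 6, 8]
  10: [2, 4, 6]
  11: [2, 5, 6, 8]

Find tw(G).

A width-3 tree decomposition is:
Bags: B1 = {2, 4, 6, 10}  B2 = {2, 4, 6, 8}  B3 = {2, 6, 8, 9}  B4 = {1, 2, 6, 8}  B5 = {2, 6, 8, 11}  B6 = {2, 3, 6, 8}  B7 = {2, 5, 6, 11}  B8 = {2, 6, 7, 8}
Tree: B1–B2, B2–B3, B2–B4, B2–B5, B4–B6, B5–B7, B6–B8
The largest bag has 4 vertices, giving width 3; this decomposition certifies tw(G) ≤ 3. Conversely, {1, 2, 6, 8} is a clique of size 4, and the vertices of any clique must share a bag in every tree decomposition; so some bag has ≥ 4 vertices and tw(G) ≥ 3. Combining the bounds, tw(G) = 3.

3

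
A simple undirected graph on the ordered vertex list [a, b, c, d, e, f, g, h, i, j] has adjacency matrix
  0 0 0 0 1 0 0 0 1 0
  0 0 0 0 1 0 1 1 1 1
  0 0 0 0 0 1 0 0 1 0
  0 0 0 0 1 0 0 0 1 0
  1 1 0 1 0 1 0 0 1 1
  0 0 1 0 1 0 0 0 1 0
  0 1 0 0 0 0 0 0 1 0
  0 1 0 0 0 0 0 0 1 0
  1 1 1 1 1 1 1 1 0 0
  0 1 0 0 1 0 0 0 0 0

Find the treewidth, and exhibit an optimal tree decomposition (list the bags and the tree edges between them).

Treewidth 2.
Bags: B1 = {d, e, i}  B2 = {b, e, i}  B3 = {b, h, i}  B4 = {e, f, i}  B5 = {a, e, i}  B6 = {b, e, j}  B7 = {b, g, i}  B8 = {c, f, i}
Tree: B1–B2, B2–B3, B2–B4, B2–B5, B2–B6, B2–B7, B4–B8

Every bag has size at most 3, so the width is 3 − 1 = 2 and tw(G) ≤ 2. Conversely, {b, e, j} is a clique of size 3, and the vertices of any clique must share a bag in every tree decomposition; so some bag has ≥ 3 vertices and tw(G) ≥ 2. Therefore the treewidth is 2.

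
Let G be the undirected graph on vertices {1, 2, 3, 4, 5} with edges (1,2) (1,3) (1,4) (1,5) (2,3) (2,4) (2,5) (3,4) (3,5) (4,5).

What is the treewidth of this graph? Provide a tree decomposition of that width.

Treewidth 4.
Bags: B1 = {1, 2, 3, 4, 5}
Tree: (single bag)

A single bag containing all 5 vertices is trivially a valid decomposition of width 4. For the lower bound, the 5 vertices {1, 2, 3, 4, 5} are pairwise adjacent, and any tree decomposition puts a clique entirely inside one bag — forcing width ≥ 4. Therefore the treewidth is 4.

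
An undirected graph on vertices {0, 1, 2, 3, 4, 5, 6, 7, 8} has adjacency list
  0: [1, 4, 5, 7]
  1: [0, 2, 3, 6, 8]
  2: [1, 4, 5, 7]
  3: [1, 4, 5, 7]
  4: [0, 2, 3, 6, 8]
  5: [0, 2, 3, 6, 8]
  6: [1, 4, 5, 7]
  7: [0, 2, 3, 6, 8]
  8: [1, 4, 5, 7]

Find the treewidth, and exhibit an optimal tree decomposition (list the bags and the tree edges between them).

The largest bag has 5 vertices, giving width 4; this decomposition certifies tw(G) ≤ 4. For the lower bound: the 5 vertex sets {4,6}, {0,7}, {5,8}, {1}, {3} are disjoint, each induces a connected subgraph, and every pair is joined by at least one edge of G. Contracting each set to a single vertex therefore yields K_{5} as a minor, and since treewidth is minor-monotone, tw(G) ≥ tw(K_{5}) = 4. Combining the bounds, tw(G) = 4.

Treewidth 4.
Bags: B1 = {1, 4, 5, 6, 7}  B2 = {0, 1, 4, 5, 7}  B3 = {1, 4, 5, 7, 8}  B4 = {1, 3, 4, 5, 7}  B5 = {1, 2, 4, 5, 7}
Tree: B1–B2, B2–B3, B3–B4, B4–B5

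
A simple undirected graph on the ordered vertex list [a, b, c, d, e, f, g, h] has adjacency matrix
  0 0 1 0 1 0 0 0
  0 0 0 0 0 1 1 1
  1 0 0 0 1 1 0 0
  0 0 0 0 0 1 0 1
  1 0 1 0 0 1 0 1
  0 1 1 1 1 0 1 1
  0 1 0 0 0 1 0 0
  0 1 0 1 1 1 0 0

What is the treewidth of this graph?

A width-2 tree decomposition is:
Bags: B1 = {e, f, h}  B2 = {c, e, f}  B3 = {d, f, h}  B4 = {b, f, h}  B5 = {a, c, e}  B6 = {b, f, g}
Tree: B1–B2, B1–B3, B3–B4, B2–B5, B4–B6
The largest bag has 3 vertices, giving width 2; this decomposition certifies tw(G) ≤ 2. On the other hand G contains the 3-clique {a, c, e}. A clique must lie in a single bag of any decomposition, so no decomposition can have width below 2. Hence tw(G) = 2 exactly.

2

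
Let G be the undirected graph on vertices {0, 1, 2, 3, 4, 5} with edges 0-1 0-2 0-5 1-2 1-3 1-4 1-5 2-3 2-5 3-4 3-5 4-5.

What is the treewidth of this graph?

3

A width-3 tree decomposition is:
Bags: B1 = {1, 2, 3, 5}  B2 = {1, 3, 4, 5}  B3 = {0, 1, 2, 5}
Tree: B1–B2, B1–B3
Each bag holds 4 vertices, so the decomposition has width 3, which upper-bounds the treewidth. Conversely, {0, 1, 2, 5} is a clique of size 4, and the vertices of any clique must share a bag in every tree decomposition; so some bag has ≥ 4 vertices and tw(G) ≥ 3. Hence tw(G) = 3 exactly.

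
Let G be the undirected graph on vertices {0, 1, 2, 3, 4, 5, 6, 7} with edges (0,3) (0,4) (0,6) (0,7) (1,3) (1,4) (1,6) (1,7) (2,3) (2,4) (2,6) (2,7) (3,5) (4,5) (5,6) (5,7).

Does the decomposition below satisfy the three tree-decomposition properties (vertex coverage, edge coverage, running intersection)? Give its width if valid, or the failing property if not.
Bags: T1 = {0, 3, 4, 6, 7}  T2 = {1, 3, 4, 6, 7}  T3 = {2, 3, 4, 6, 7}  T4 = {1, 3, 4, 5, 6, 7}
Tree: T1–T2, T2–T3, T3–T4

A tree decomposition must satisfy three properties: every vertex lies in some bag; for every edge, both endpoints lie together in some bag; and for every vertex, the bags containing it form a connected subtree. Here bags containing vertex 1 are not connected in the tree, so the decomposition is invalid.

No — bags containing vertex 1 are not connected in the tree.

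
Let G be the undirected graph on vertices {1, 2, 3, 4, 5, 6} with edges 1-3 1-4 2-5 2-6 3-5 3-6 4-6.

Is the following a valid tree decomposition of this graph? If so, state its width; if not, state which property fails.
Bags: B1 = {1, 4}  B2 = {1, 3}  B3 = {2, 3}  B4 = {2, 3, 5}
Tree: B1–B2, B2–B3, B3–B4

A tree decomposition must satisfy three properties: every vertex lies in some bag; for every edge, both endpoints lie together in some bag; and for every vertex, the bags containing it form a connected subtree. Here vertex 6 appears in no bag, so the decomposition is invalid.

No — vertex 6 appears in no bag.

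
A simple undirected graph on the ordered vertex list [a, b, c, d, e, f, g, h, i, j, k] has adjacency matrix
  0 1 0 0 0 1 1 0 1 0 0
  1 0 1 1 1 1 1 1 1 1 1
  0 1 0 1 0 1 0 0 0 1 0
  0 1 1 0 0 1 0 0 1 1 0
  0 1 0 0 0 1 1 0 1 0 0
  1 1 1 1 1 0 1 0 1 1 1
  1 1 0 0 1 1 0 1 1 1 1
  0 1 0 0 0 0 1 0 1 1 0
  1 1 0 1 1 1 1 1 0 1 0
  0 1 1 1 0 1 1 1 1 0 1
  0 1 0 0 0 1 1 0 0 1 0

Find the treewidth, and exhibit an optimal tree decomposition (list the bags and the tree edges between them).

The largest bag has 5 vertices, giving width 4; this decomposition certifies tw(G) ≤ 4. For the lower bound, the 5 vertices {b, g, h, i, j} are pairwise adjacent, and any tree decomposition puts a clique entirely inside one bag — forcing width ≥ 4. Combining the bounds, tw(G) = 4.

Treewidth 4.
Bags: B1 = {b, f, g, j, k}  B2 = {b, f, g, i, j}  B3 = {b, g, h, i, j}  B4 = {a, b, f, g, i}  B5 = {b, d, f, i, j}  B6 = {b, c, d, f, j}  B7 = {b, e, f, g, i}
Tree: B1–B2, B2–B3, B2–B4, B2–B5, B5–B6, B2–B7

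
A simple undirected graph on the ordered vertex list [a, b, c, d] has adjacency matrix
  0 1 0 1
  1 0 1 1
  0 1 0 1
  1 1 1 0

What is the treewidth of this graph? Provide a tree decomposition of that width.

Treewidth 2.
One optimal decomposition is:
Bags: B1 = {b, c, d}  B2 = {a, b, d}
Tree: B1–B2

Every bag has size at most 3, so the width is 3 − 1 = 2 and tw(G) ≤ 2. Conversely, {b, c, d} is a clique of size 3, and the vertices of any clique must share a bag in every tree decomposition; so some bag has ≥ 3 vertices and tw(G) ≥ 2. Therefore the treewidth is 2.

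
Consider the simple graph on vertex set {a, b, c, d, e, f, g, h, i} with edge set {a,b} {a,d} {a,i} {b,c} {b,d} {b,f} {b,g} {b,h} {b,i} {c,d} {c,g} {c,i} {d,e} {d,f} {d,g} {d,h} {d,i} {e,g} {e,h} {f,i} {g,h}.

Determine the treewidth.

3

A width-3 tree decomposition is:
Bags: B1 = {b, c, d, i}  B2 = {b, c, d, g}  B3 = {b, d, g, h}  B4 = {b, d, f, i}  B5 = {d, e, g, h}  B6 = {a, b, d, i}
Tree: B1–B2, B2–B3, B1–B4, B3–B5, B4–B6
Each bag holds 4 vertices, so the decomposition has width 3, which upper-bounds the treewidth. Conversely, {d, e, g, h} is a clique of size 4, and the vertices of any clique must share a bag in every tree decomposition; so some bag has ≥ 4 vertices and tw(G) ≥ 3. Therefore the treewidth is 3.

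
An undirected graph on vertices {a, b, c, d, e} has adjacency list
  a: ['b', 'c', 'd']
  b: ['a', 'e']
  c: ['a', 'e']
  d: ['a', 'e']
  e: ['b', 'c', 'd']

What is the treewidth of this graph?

A width-2 tree decomposition is:
Bags: B1 = {a, c, e}  B2 = {a, b, e}  B3 = {a, d, e}
Tree: B1–B2, B2–B3
Each bag holds 3 vertices, so the decomposition has width 2, which upper-bounds the treewidth. Since e–c–a–b–e is a cycle in G, G is not acyclic. Forests are exactly the graphs of treewidth ≤ 1, so tw(G) ≥ 2. Combining the bounds, tw(G) = 2.

2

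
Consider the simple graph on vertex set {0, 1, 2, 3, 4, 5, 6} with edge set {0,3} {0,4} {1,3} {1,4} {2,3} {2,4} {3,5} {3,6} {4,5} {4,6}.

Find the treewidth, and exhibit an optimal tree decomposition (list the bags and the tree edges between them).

Each bag holds 3 vertices, so the decomposition has width 2, which upper-bounds the treewidth. Since 3–1–4–2–3 is a cycle in G, G is not acyclic. Forests are exactly the graphs of treewidth ≤ 1, so tw(G) ≥ 2. Hence tw(G) = 2 exactly.

Treewidth 2.
Bags: B1 = {1, 3, 4}  B2 = {2, 3, 4}  B3 = {3, 4, 6}  B4 = {0, 3, 4}  B5 = {3, 4, 5}
Tree: B1–B2, B2–B3, B3–B4, B4–B5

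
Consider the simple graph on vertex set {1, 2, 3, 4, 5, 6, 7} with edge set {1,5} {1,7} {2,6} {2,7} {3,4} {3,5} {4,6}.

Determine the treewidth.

2

A width-2 tree decomposition is:
Bags: B1 = {2, 6, 7}  B2 = {1, 6, 7}  B3 = {1, 5, 6}  B4 = {3, 5, 6}  B5 = {3, 4, 6}
Tree: B1–B2, B2–B3, B3–B4, B4–B5
The largest bag has 3 vertices, giving width 2; this decomposition certifies tw(G) ≤ 2. The edges 6–2–7–1–5–3–4–6 form a cycle, so G is not a tree and its treewidth is at least 2. Therefore the treewidth is 2.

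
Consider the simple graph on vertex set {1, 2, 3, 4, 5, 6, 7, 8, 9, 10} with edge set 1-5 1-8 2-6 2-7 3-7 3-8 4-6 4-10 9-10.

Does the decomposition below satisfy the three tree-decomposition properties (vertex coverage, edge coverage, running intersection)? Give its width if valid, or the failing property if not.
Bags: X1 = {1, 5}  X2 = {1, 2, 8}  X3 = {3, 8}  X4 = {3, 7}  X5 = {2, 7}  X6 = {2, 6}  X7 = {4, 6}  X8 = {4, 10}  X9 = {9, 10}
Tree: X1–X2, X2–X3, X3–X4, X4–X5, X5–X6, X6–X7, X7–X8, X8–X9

A tree decomposition must satisfy three properties: every vertex lies in some bag; for every edge, both endpoints lie together in some bag; and for every vertex, the bags containing it form a connected subtree. Here bags containing vertex 2 are not connected in the tree, so the decomposition is invalid.

No — bags containing vertex 2 are not connected in the tree.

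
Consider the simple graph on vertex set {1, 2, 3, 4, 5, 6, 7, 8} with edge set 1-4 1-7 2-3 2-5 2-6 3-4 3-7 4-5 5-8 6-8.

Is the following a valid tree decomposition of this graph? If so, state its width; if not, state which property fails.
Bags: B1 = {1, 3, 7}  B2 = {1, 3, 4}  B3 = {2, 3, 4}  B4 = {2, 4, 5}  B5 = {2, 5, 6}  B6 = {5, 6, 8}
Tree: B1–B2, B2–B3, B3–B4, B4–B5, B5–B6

Vertex coverage: the bags together contain {1, 2, 3, 4, 5, 6, 7, 8}, the full vertex set. Edge coverage: each edge of G has both endpoints in at least one bag. Running intersection: for every vertex, the bags containing it form a connected subtree. All three properties hold, so this is a valid tree decomposition of width max|bag| − 1 = 2, and hence tw(G) ≤ 2.

Yes; width 2.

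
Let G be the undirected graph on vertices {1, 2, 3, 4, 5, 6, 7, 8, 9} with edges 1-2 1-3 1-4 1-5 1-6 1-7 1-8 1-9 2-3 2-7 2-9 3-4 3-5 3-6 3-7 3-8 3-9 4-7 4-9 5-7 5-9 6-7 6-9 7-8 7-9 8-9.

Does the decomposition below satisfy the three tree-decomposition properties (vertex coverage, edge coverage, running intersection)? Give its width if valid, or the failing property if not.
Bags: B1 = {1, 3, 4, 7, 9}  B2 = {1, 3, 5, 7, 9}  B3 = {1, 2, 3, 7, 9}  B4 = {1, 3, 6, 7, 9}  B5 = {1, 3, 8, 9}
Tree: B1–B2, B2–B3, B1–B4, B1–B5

A tree decomposition must satisfy three properties: every vertex lies in some bag; for every edge, both endpoints lie together in some bag; and for every vertex, the bags containing it form a connected subtree. Here edge (7,8) lies in no bag, so the decomposition is invalid.

No — edge (7,8) lies in no bag.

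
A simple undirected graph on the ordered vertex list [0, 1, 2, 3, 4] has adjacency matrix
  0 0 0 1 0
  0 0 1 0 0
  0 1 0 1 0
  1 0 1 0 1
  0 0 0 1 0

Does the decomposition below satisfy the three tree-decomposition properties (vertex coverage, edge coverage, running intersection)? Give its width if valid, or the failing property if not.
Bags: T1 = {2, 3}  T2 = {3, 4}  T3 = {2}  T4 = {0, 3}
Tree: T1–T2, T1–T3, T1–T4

No — vertex 1 appears in no bag.

A tree decomposition must satisfy three properties: every vertex lies in some bag; for every edge, both endpoints lie together in some bag; and for every vertex, the bags containing it form a connected subtree. Here vertex 1 appears in no bag, so the decomposition is invalid.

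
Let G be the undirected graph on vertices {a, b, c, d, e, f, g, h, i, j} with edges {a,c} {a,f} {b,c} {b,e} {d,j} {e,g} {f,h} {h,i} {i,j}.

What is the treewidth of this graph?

A width-1 tree decomposition is:
Bags: B1 = {e, g}  B2 = {b, e}  B3 = {b, c}  B4 = {a, c}  B5 = {a, f}  B6 = {f, h}  B7 = {h, i}  B8 = {i, j}  B9 = {d, j}
Tree: B1–B2, B2–B3, B3–B4, B4–B5, B5–B6, B6–B7, B7–B8, B8–B9
Each bag holds 2 vertices, so the decomposition has width 1, which upper-bounds the treewidth. Any graph with an edge has treewidth ≥ 1, and G has the edge g–e. Hence tw(G) = 1 exactly.

1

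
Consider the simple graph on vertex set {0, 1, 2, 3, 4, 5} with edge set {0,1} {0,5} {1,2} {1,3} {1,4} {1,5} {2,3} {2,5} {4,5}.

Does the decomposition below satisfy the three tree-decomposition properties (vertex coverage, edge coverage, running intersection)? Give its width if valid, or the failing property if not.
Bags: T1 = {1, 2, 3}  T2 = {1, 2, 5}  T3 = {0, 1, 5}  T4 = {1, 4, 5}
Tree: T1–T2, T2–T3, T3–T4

Vertex coverage: the bags together contain {0, 1, 2, 3, 4, 5}, the full vertex set. Edge coverage: each edge of G has both endpoints in at least one bag. Running intersection: for every vertex, the bags containing it form a connected subtree. All three properties hold, so this is a valid tree decomposition of width max|bag| − 1 = 2, and hence tw(G) ≤ 2.

Yes; width 2.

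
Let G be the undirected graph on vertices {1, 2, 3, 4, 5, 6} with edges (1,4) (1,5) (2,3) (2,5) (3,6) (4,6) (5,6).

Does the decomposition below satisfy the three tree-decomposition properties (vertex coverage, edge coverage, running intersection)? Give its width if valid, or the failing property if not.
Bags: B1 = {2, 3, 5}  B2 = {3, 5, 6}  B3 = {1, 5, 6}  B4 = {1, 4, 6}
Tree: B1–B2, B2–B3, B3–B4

Vertex coverage: the bags together contain {1, 2, 3, 4, 5, 6}, the full vertex set. Edge coverage: each edge of G has both endpoints in at least one bag. Running intersection: for every vertex, the bags containing it form a connected subtree. All three properties hold, so this is a valid tree decomposition of width max|bag| − 1 = 2, and hence tw(G) ≤ 2.

Yes; width 2.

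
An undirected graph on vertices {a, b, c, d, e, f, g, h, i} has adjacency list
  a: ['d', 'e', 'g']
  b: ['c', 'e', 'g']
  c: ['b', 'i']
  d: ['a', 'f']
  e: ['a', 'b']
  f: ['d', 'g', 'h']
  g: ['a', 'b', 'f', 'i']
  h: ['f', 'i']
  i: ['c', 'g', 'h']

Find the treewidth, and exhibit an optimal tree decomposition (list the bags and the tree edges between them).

The largest bag has 4 vertices, giving width 3; this decomposition certifies tw(G) ≤ 3. For the lower bound: the 4 vertex sets {b,c,e}, {i}, {g}, {a,d,f,h} are disjoint, each induces a connected subgraph, and every pair is joined by at least one edge of G. Contracting each set to a single vertex therefore yields K_{4} as a minor, and since treewidth is minor-monotone, tw(G) ≥ tw(K_{4}) = 3. Therefore the treewidth is 3.

Treewidth 3.
One such decomposition:
Bags: B1 = {b, c, e, i}  B2 = {b, e, g, i}  B3 = {a, e, g, i}  B4 = {a, g, h, i}  B5 = {a, f, g, h}  B6 = {a, d, f, h}
Tree: B1–B2, B2–B3, B3–B4, B4–B5, B5–B6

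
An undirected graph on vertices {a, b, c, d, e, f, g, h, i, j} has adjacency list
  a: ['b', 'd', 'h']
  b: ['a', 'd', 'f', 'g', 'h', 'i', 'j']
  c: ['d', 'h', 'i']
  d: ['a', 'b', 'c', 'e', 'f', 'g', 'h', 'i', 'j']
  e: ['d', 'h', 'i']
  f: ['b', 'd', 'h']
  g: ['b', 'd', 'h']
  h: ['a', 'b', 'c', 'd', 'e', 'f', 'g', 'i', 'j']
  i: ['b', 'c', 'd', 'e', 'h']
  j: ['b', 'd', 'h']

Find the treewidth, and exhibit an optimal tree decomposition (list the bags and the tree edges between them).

Every bag has size at most 4, so the width is 4 − 1 = 3 and tw(G) ≤ 3. On the other hand G contains the 4-clique {d, e, h, i}. A clique must lie in a single bag of any decomposition, so no decomposition can have width below 3. Combining the bounds, tw(G) = 3.

Treewidth 3.
One optimal decomposition is:
Bags: B1 = {b, d, h, i}  B2 = {b, d, g, h}  B3 = {a, b, d, h}  B4 = {c, d, h, i}  B5 = {b, d, f, h}  B6 = {b, d, h, j}  B7 = {d, e, h, i}
Tree: B1–B2, B1–B3, B1–B4, B1–B5, B2–B6, B1–B7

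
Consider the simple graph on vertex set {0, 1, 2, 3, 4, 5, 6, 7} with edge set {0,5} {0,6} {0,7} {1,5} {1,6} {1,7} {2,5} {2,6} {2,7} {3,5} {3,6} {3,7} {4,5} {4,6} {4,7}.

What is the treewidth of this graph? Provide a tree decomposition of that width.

Treewidth 3.
One optimal decomposition is:
Bags: B1 = {2, 5, 6, 7}  B2 = {3, 5, 6, 7}  B3 = {4, 5, 6, 7}  B4 = {0, 5, 6, 7}  B5 = {1, 5, 6, 7}
Tree: B1–B2, B2–B3, B3–B4, B4–B5

Each bag holds 4 vertices, so the decomposition has width 3, which upper-bounds the treewidth. For the lower bound: the 4 vertex sets {2,5}, {3,6}, {7}, {4} are disjoint, each induces a connected subgraph, and every pair is joined by at least one edge of G. Contracting each set to a single vertex therefore yields K_{4} as a minor, and since treewidth is minor-monotone, tw(G) ≥ tw(K_{4}) = 3. Combining the bounds, tw(G) = 3.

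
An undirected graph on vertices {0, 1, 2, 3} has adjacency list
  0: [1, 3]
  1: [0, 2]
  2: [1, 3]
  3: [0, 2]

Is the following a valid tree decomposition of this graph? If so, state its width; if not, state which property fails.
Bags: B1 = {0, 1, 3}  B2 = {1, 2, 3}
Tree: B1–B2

Yes; width 2.

Checking the three conditions: (i) the bags cover all of {0, 1, 2, 3}; (ii) for each edge, some bag contains both endpoints; (iii) the bags containing any fixed vertex form a subtree. All hold, so the decomposition is valid with width 3 − 1 = 2.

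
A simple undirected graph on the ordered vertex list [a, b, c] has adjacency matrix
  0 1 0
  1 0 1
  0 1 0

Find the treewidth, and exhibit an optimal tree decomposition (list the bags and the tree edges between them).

Every bag has size at most 2, so the width is 2 − 1 = 1 and tw(G) ≤ 1. G has an edge, so its treewidth is at least 1. Hence tw(G) = 1 exactly.

Treewidth 1.
One such decomposition:
Bags: B1 = {b, c}  B2 = {a, b}
Tree: B1–B2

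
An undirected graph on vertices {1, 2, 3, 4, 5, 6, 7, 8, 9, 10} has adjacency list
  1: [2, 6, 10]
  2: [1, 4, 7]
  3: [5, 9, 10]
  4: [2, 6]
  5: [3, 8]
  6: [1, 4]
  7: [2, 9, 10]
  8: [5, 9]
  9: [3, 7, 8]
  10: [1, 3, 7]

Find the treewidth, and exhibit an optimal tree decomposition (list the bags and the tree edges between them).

Each bag holds 3 vertices, so the decomposition has width 2, which upper-bounds the treewidth. For the lower bound, G contains the cycle 6–4–2–1–6, so G is not a forest; only forests have treewidth ≤ 1, hence tw(G) ≥ 2. Hence tw(G) = 2 exactly.

Treewidth 2.
One optimal decomposition is:
Bags: B1 = {1, 4, 6}  B2 = {1, 2, 4}  B3 = {1, 2, 10}  B4 = {2, 7, 10}  B5 = {3, 7, 10}  B6 = {3, 7, 9}  B7 = {3, 5, 9}  B8 = {5, 8, 9}
Tree: B1–B2, B2–B3, B3–B4, B4–B5, B5–B6, B6–B7, B7–B8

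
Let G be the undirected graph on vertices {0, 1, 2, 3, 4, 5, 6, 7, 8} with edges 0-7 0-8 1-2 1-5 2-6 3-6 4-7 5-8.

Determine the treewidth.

A width-1 tree decomposition is:
Bags: B1 = {3, 6}  B2 = {2, 6}  B3 = {1, 2}  B4 = {1, 5}  B5 = {5, 8}  B6 = {0, 8}  B7 = {0, 7}  B8 = {4, 7}
Tree: B1–B2, B2–B3, B3–B4, B4–B5, B5–B6, B6–B7, B7–B8
Every bag has size at most 2, so the width is 2 − 1 = 1 and tw(G) ≤ 1. G has an edge, so its treewidth is at least 1. Hence tw(G) = 1 exactly.

1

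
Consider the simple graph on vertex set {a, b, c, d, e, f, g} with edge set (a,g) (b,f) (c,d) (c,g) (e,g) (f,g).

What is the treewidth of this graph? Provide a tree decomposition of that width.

Treewidth 1.
One such decomposition:
Bags: B1 = {c, d}  B2 = {c, g}  B3 = {f, g}  B4 = {b, f}  B5 = {e, g}  B6 = {a, g}
Tree: B1–B2, B2–B3, B3–B4, B2–B5, B3–B6

The largest bag has 2 vertices, giving width 1; this decomposition certifies tw(G) ≤ 1. Since G has at least one edge (e.g. c–d), it is not an edgeless graph, so tw(G) ≥ 1. Combining the bounds, tw(G) = 1.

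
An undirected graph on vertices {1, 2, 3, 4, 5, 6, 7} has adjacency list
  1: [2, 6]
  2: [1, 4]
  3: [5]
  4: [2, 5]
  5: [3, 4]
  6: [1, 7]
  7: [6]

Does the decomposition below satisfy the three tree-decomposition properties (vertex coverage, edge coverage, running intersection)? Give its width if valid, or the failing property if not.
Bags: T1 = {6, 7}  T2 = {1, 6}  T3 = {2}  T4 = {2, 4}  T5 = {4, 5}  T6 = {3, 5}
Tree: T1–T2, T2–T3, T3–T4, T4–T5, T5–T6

No — edge (1,2) lies in no bag.

A tree decomposition must satisfy three properties: every vertex lies in some bag; for every edge, both endpoints lie together in some bag; and for every vertex, the bags containing it form a connected subtree. Here edge (1,2) lies in no bag, so the decomposition is invalid.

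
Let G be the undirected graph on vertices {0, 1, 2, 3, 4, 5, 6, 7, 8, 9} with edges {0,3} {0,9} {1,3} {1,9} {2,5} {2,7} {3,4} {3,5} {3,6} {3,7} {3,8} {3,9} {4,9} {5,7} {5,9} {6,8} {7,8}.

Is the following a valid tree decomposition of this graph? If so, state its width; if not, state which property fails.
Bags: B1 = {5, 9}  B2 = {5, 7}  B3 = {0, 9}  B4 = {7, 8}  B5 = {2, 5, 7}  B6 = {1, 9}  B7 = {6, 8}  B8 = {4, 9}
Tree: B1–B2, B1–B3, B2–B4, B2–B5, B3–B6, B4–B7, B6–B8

No — vertex 3 appears in no bag.

A tree decomposition must satisfy three properties: every vertex lies in some bag; for every edge, both endpoints lie together in some bag; and for every vertex, the bags containing it form a connected subtree. Here vertex 3 appears in no bag, so the decomposition is invalid.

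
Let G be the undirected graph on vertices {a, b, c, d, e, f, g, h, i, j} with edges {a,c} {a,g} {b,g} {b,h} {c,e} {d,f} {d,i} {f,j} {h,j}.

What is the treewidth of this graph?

A width-1 tree decomposition is:
Bags: B1 = {d, i}  B2 = {d, f}  B3 = {f, j}  B4 = {h, j}  B5 = {b, h}  B6 = {b, g}  B7 = {a, g}  B8 = {a, c}  B9 = {c, e}
Tree: B1–B2, B2–B3, B3–B4, B4–B5, B5–B6, B6–B7, B7–B8, B8–B9
Every bag has size at most 2, so the width is 2 − 1 = 1 and tw(G) ≤ 1. Any graph with an edge has treewidth ≥ 1, and G has the edge i–d. Combining the bounds, tw(G) = 1.

1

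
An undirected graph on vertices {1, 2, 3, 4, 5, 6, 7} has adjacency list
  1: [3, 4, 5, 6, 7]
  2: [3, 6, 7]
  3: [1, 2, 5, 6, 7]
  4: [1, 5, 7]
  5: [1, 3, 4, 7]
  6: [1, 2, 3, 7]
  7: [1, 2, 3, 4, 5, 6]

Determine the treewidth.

3

A width-3 tree decomposition is:
Bags: B1 = {1, 3, 6, 7}  B2 = {2, 3, 6, 7}  B3 = {1, 3, 5, 7}  B4 = {1, 4, 5, 7}
Tree: B1–B2, B1–B3, B3–B4
Every bag has size at most 4, so the width is 4 − 1 = 3 and tw(G) ≤ 3. On the other hand G contains the 4-clique {1, 3, 5, 7}. A clique must lie in a single bag of any decomposition, so no decomposition can have width below 3. Hence tw(G) = 3 exactly.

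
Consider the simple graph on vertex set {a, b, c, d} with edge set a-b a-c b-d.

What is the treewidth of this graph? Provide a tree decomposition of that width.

Every bag has size at most 2, so the width is 2 − 1 = 1 and tw(G) ≤ 1. G has an edge, so its treewidth is at least 1. Hence tw(G) = 1 exactly.

Treewidth 1.
One optimal decomposition is:
Bags: B1 = {a, b}  B2 = {b, d}  B3 = {a, c}
Tree: B1–B2, B1–B3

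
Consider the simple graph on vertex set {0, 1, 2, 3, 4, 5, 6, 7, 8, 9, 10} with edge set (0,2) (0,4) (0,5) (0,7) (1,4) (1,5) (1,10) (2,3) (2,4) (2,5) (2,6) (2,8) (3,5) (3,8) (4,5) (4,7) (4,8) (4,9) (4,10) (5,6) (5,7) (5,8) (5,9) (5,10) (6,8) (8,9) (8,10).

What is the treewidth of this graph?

A width-3 tree decomposition is:
Bags: B1 = {0, 2, 4, 5}  B2 = {0, 4, 5, 7}  B3 = {2, 4, 5, 8}  B4 = {2, 5, 6, 8}  B5 = {4, 5, 8, 10}  B6 = {1, 4, 5, 10}  B7 = {4, 5, 8, 9}  B8 = {2, 3, 5, 8}
Tree: B1–B2, B1–B3, B3–B4, B3–B5, B5–B6, B5–B7, B4–B8
Each bag holds 4 vertices, so the decomposition has width 3, which upper-bounds the treewidth. On the other hand G contains the 4-clique {2, 3, 5, 8}. A clique must lie in a single bag of any decomposition, so no decomposition can have width below 3. Hence tw(G) = 3 exactly.

3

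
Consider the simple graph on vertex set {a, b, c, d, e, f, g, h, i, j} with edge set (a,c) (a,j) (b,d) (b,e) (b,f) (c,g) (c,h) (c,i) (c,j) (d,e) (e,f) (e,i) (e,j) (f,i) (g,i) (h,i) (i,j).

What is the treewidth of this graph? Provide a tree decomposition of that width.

Treewidth 2.
Bags: B1 = {e, i, j}  B2 = {c, i, j}  B3 = {c, g, i}  B4 = {e, f, i}  B5 = {b, e, f}  B6 = {b, d, e}  B7 = {a, c, j}  B8 = {c, h, i}
Tree: B1–B2, B2–B3, B1–B4, B4–B5, B5–B6, B2–B7, B2–B8

The largest bag has 3 vertices, giving width 2; this decomposition certifies tw(G) ≤ 2. On the other hand G contains the 3-clique {b, d, e}. A clique must lie in a single bag of any decomposition, so no decomposition can have width below 2. Hence tw(G) = 2 exactly.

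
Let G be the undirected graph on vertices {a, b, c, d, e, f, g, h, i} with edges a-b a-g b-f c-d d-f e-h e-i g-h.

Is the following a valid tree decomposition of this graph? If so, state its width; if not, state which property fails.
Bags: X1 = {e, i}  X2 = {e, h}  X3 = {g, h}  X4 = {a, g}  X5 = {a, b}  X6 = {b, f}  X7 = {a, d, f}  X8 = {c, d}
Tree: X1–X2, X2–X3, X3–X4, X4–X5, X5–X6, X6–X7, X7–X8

A tree decomposition must satisfy three properties: every vertex lies in some bag; for every edge, both endpoints lie together in some bag; and for every vertex, the bags containing it form a connected subtree. Here bags containing vertex a are not connected in the tree, so the decomposition is invalid.

No — bags containing vertex a are not connected in the tree.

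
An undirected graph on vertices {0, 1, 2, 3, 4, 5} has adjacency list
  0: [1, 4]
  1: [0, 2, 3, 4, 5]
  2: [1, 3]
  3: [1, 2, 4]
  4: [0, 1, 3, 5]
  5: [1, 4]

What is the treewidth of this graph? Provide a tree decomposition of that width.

Treewidth 2.
One optimal decomposition is:
Bags: B1 = {0, 1, 4}  B2 = {1, 3, 4}  B3 = {1, 4, 5}  B4 = {1, 2, 3}
Tree: B1–B2, B1–B3, B2–B4

Each bag holds 3 vertices, so the decomposition has width 2, which upper-bounds the treewidth. For the lower bound, the 3 vertices {1, 2, 3} are pairwise adjacent, and any tree decomposition puts a clique entirely inside one bag — forcing width ≥ 2. Therefore the treewidth is 2.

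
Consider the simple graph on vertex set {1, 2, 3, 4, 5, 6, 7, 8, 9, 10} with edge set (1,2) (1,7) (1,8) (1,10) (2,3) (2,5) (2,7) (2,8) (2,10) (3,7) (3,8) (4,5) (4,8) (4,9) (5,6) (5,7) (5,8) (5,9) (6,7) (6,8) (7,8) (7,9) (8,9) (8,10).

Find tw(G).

A width-3 tree decomposition is:
Bags: B1 = {2, 5, 7, 8}  B2 = {5, 7, 8, 9}  B3 = {2, 3, 7, 8}  B4 = {1, 2, 7, 8}  B5 = {1, 2, 8, 10}  B6 = {5, 6, 7, 8}  B7 = {4, 5, 8, 9}
Tree: B1–B2, B1–B3, B3–B4, B4–B5, B1–B6, B2–B7
The largest bag has 4 vertices, giving width 3; this decomposition certifies tw(G) ≤ 3. Conversely, {1, 2, 8, 10} is a clique of size 4, and the vertices of any clique must share a bag in every tree decomposition; so some bag has ≥ 4 vertices and tw(G) ≥ 3. Therefore the treewidth is 3.

3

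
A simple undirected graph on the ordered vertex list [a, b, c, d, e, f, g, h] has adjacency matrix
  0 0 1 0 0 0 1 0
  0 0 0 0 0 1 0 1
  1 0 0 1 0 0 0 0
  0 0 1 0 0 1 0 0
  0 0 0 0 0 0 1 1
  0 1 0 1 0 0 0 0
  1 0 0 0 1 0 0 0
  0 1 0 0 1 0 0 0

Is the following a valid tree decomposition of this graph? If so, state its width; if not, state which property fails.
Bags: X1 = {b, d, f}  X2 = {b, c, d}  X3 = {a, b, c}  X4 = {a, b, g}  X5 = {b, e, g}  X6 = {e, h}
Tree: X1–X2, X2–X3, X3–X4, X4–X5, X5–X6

A tree decomposition must satisfy three properties: every vertex lies in some bag; for every edge, both endpoints lie together in some bag; and for every vertex, the bags containing it form a connected subtree. Here edge (b,h) lies in no bag, so the decomposition is invalid.

No — edge (b,h) lies in no bag.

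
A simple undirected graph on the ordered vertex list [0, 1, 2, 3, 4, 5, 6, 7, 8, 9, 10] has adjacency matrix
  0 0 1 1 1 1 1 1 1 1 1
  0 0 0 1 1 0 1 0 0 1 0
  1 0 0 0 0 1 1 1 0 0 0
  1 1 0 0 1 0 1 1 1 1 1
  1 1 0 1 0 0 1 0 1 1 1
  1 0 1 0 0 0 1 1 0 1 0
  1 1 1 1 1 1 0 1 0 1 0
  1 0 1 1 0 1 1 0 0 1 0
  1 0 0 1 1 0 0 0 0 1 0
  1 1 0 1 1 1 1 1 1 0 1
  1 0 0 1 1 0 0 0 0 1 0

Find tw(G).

A width-4 tree decomposition is:
Bags: B1 = {1, 3, 4, 6, 9}  B2 = {0, 3, 4, 6, 9}  B3 = {0, 3, 6, 7, 9}  B4 = {0, 3, 4, 8, 9}  B5 = {0, 5, 6, 7, 9}  B6 = {0, 3, 4, 9, 10}  B7 = {0, 2, 5, 6, 7}
Tree: B1–B2, B2–B3, B2–B4, B3–B5, B2–B6, B5–B7
The largest bag has 5 vertices, giving width 4; this decomposition certifies tw(G) ≤ 4. On the other hand G contains the 5-clique {0, 3, 4, 8, 9}. A clique must lie in a single bag of any decomposition, so no decomposition can have width below 4. Combining the bounds, tw(G) = 4.

4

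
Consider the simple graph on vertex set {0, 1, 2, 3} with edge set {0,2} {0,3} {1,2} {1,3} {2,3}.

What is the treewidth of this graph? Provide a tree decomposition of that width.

Each bag holds 3 vertices, so the decomposition has width 2, which upper-bounds the treewidth. Conversely, {0, 2, 3} is a clique of size 3, and the vertices of any clique must share a bag in every tree decomposition; so some bag has ≥ 3 vertices and tw(G) ≥ 2. Hence tw(G) = 2 exactly.

Treewidth 2.
One optimal decomposition is:
Bags: B1 = {1, 2, 3}  B2 = {0, 2, 3}
Tree: B1–B2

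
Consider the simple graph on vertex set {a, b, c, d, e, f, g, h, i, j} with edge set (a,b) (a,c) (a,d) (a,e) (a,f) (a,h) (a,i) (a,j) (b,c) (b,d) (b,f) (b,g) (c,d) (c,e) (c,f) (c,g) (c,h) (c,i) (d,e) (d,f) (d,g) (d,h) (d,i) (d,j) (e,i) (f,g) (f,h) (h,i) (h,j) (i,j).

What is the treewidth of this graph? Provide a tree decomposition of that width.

The largest bag has 5 vertices, giving width 4; this decomposition certifies tw(G) ≤ 4. Conversely, {a, d, h, i, j} is a clique of size 5, and the vertices of any clique must share a bag in every tree decomposition; so some bag has ≥ 5 vertices and tw(G) ≥ 4. Therefore the treewidth is 4.

Treewidth 4.
One optimal decomposition is:
Bags: B1 = {a, b, c, d, f}  B2 = {a, c, d, f, h}  B3 = {a, c, d, h, i}  B4 = {b, c, d, f, g}  B5 = {a, c, d, e, i}  B6 = {a, d, h, i, j}
Tree: B1–B2, B2–B3, B1–B4, B3–B5, B3–B6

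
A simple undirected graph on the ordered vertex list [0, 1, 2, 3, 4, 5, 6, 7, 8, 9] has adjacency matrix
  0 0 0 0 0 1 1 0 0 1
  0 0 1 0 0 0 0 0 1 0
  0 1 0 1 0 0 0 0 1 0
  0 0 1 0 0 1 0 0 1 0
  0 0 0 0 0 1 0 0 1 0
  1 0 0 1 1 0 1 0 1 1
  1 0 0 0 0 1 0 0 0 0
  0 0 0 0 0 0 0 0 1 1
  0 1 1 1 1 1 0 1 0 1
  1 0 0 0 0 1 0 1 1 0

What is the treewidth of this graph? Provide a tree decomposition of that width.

Treewidth 2.
Bags: B1 = {2, 3, 8}  B2 = {3, 5, 8}  B3 = {5, 8, 9}  B4 = {4, 5, 8}  B5 = {7, 8, 9}  B6 = {0, 5, 9}  B7 = {0, 5, 6}  B8 = {1, 2, 8}
Tree: B1–B2, B2–B3, B3–B4, B3–B5, B3–B6, B6–B7, B1–B8

The largest bag has 3 vertices, giving width 2; this decomposition certifies tw(G) ≤ 2. For the lower bound, the 3 vertices {0, 5, 9} are pairwise adjacent, and any tree decomposition puts a clique entirely inside one bag — forcing width ≥ 2. Hence tw(G) = 2 exactly.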